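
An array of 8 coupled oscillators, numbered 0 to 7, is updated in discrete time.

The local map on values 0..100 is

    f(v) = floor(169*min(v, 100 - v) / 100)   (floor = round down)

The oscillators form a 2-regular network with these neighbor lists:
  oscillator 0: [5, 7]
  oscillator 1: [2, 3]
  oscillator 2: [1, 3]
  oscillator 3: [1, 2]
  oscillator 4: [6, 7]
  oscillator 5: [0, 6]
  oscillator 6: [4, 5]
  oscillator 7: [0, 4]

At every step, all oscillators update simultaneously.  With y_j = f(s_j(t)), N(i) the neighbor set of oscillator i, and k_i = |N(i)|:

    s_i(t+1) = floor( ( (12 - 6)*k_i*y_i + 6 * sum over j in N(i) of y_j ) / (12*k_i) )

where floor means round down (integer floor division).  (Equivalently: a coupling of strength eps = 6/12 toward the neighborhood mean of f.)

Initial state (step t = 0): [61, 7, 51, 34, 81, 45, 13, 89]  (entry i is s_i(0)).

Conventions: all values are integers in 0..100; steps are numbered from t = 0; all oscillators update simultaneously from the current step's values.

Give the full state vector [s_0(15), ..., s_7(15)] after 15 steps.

Simulating step by step:
t=0: [61, 7, 51, 34, 81, 45, 13, 89]
t=1: [56, 40, 58, 51, 25, 59, 37, 33]
t=2: [68, 71, 72, 75, 50, 68, 58, 56]
t=3: [59, 46, 46, 45, 78, 58, 69, 71]
t=4: [64, 76, 76, 76, 43, 65, 52, 51]
t=5: [65, 40, 40, 40, 76, 64, 73, 74]
t=6: [55, 67, 67, 67, 42, 56, 47, 46]
t=7: [75, 55, 55, 55, 74, 75, 75, 75]
t=8: [42, 76, 76, 76, 42, 42, 42, 42]
t=9: [70, 40, 40, 40, 70, 70, 70, 70]
t=10: [50, 67, 67, 67, 50, 50, 50, 50]
t=11: [84, 55, 55, 55, 84, 84, 84, 84]
t=12: [27, 76, 76, 76, 27, 27, 27, 27]
t=13: [45, 40, 40, 40, 45, 45, 45, 45]
t=14: [76, 67, 67, 67, 76, 76, 76, 76]
t=15: [40, 55, 55, 55, 40, 40, 40, 40]

Answer: [40, 55, 55, 55, 40, 40, 40, 40]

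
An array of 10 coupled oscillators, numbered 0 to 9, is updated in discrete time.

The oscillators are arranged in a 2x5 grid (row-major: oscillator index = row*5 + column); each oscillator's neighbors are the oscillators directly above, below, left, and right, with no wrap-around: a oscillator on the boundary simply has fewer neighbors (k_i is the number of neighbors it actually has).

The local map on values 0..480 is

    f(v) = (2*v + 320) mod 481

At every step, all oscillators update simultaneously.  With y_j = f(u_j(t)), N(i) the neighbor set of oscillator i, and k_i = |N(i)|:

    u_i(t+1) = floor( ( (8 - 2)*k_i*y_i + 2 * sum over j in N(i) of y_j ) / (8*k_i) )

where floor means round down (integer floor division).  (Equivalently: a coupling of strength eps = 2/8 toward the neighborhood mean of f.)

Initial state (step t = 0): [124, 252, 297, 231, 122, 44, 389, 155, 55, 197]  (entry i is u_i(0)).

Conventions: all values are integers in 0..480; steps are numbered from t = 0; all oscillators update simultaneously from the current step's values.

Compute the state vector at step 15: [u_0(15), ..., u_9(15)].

Simulating step by step:
t=0: [124, 252, 297, 231, 122, 44, 389, 155, 55, 197]
t=1: [159, 311, 390, 304, 129, 333, 177, 195, 379, 238]
t=2: [178, 386, 198, 364, 168, 61, 204, 209, 169, 262]
t=3: [217, 153, 215, 113, 187, 386, 254, 247, 191, 316]
t=4: [239, 182, 247, 107, 226, 175, 310, 319, 238, 407]
t=5: [286, 244, 310, 118, 246, 238, 416, 450, 294, 204]
t=6: [388, 333, 399, 157, 288, 311, 217, 283, 368, 280]
t=7: [161, 64, 165, 170, 380, 396, 278, 347, 150, 362]
t=8: [195, 396, 183, 169, 121, 182, 350, 97, 130, 93]
t=9: [215, 153, 183, 164, 86, 188, 75, 54, 93, 41]
t=10: [246, 187, 215, 145, 79, 253, 418, 379, 101, 306]
t=11: [318, 225, 239, 162, 431, 324, 201, 129, 88, 403]
t=12: [393, 302, 283, 168, 205, 94, 213, 120, 46, 152]
t=13: [166, 400, 361, 220, 226, 71, 244, 149, 342, 189]
t=14: [205, 166, 107, 243, 280, 408, 308, 140, 84, 204]
t=15: [229, 191, 91, 282, 370, 218, 379, 132, 62, 236]

Answer: [229, 191, 91, 282, 370, 218, 379, 132, 62, 236]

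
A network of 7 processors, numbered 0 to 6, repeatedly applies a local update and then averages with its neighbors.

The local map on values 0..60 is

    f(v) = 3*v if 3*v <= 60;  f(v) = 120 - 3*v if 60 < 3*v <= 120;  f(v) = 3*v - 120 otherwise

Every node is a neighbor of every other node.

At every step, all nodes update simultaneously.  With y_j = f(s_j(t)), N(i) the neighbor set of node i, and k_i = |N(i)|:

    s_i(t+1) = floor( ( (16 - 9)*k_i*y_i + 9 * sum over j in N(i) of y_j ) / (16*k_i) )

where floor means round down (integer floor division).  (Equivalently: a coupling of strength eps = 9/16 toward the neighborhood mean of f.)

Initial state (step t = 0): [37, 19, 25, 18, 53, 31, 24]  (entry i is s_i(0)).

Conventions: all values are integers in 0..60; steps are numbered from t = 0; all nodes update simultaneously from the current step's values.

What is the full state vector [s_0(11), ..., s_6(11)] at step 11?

Simulating step by step:
t=0: [37, 19, 25, 18, 53, 31, 24]
t=1: [29, 45, 41, 44, 39, 35, 42]
t=2: [19, 13, 9, 12, 9, 13, 10]
t=3: [43, 37, 33, 36, 33, 37, 34]
t=4: [12, 12, 16, 13, 16, 12, 15]
t=5: [39, 39, 43, 40, 43, 39, 42]
t=6: [4, 4, 6, 3, 6, 4, 5]
t=7: [13, 13, 15, 12, 15, 13, 14]
t=8: [40, 40, 42, 39, 42, 40, 41]
t=9: [1, 1, 3, 2, 3, 1, 2]
t=10: [4, 4, 6, 5, 6, 4, 5]
t=11: [13, 13, 15, 14, 15, 13, 14]

Answer: [13, 13, 15, 14, 15, 13, 14]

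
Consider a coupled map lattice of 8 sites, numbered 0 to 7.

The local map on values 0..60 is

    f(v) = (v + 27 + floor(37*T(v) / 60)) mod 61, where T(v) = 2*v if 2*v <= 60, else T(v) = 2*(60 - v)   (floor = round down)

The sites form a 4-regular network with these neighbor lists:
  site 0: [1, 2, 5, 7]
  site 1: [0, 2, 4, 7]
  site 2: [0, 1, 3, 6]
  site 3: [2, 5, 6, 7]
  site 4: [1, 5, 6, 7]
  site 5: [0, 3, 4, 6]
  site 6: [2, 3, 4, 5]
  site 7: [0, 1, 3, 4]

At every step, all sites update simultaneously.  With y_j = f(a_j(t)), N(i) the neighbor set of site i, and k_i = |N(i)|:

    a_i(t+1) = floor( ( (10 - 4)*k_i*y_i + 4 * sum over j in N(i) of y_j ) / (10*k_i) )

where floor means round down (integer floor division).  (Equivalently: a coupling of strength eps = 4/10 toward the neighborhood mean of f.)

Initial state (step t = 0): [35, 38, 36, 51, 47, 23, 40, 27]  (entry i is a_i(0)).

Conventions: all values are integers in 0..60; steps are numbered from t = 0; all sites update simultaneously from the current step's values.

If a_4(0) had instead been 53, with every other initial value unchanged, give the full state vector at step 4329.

Answer: [27, 27, 28, 31, 31, 31, 31, 31]
Key observation: The state at step 14, [27, 27, 28, 31, 31, 31, 31, 30], reappears at step 16: the system is in a cycle of period 2 from step 14 on.  Therefore the state at step 4329 equals the state at step 14 + ((4329 - 14) mod 2) = 15, which is [27, 27, 28, 31, 31, 31, 31, 31].

Derivation:
t=0: [35, 38, 36, 51, 53, 23, 40, 27]
t=1: [29, 30, 30, 27, 26, 21, 28, 27]
t=2: [28, 31, 31, 25, 24, 18, 26, 26]
t=3: [26, 29, 29, 21, 20, 12, 22, 24]
t=4: [27, 26, 26, 18, 17, 37, 19, 19]
t=5: [24, 20, 20, 10, 8, 22, 11, 10]
t=6: [19, 18, 18, 41, 38, 25, 42, 41]
t=7: [11, 11, 11, 26, 27, 22, 26, 25]
t=8: [44, 45, 45, 25, 26, 21, 26, 27]
t=9: [27, 28, 27, 21, 23, 17, 23, 25]
t=10: [23, 25, 23, 13, 17, 9, 16, 20]
t=11: [19, 17, 19, 41, 9, 35, 12, 15]
t=12: [15, 14, 14, 33, 42, 32, 43, 44]
t=13: [53, 52, 52, 34, 32, 34, 32, 35]
t=14: [27, 27, 28, 31, 31, 31, 31, 30]
t=15: [27, 27, 28, 31, 31, 31, 31, 31]
t=16: [27, 27, 28, 31, 31, 31, 31, 30]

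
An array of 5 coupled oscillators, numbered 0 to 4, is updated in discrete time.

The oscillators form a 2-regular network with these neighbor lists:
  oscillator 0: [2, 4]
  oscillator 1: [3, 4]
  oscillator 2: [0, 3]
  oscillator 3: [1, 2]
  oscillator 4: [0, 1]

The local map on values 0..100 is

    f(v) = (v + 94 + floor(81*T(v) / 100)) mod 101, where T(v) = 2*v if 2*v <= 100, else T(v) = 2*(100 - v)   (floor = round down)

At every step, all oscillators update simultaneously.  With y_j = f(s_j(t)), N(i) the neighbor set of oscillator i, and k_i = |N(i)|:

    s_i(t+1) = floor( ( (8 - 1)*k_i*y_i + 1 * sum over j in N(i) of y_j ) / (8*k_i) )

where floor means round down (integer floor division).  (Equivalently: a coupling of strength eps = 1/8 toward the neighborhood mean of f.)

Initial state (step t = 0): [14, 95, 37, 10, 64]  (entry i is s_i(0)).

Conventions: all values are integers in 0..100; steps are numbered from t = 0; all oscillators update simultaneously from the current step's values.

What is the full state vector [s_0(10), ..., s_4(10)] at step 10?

Simulating step by step:
t=0: [14, 95, 37, 10, 64]
t=1: [31, 86, 80, 28, 20]
t=2: [67, 6, 12, 58, 44]
t=3: [12, 8, 22, 17, 7]
t=4: [24, 14, 47, 36, 11]
t=5: [50, 32, 22, 78, 23]
t=6: [26, 70, 45, 12, 52]
t=7: [55, 11, 13, 22, 22]
t=8: [21, 24, 27, 46, 46]
t=9: [46, 49, 58, 17, 16]
t=10: [13, 21, 18, 34, 31]

Answer: [13, 21, 18, 34, 31]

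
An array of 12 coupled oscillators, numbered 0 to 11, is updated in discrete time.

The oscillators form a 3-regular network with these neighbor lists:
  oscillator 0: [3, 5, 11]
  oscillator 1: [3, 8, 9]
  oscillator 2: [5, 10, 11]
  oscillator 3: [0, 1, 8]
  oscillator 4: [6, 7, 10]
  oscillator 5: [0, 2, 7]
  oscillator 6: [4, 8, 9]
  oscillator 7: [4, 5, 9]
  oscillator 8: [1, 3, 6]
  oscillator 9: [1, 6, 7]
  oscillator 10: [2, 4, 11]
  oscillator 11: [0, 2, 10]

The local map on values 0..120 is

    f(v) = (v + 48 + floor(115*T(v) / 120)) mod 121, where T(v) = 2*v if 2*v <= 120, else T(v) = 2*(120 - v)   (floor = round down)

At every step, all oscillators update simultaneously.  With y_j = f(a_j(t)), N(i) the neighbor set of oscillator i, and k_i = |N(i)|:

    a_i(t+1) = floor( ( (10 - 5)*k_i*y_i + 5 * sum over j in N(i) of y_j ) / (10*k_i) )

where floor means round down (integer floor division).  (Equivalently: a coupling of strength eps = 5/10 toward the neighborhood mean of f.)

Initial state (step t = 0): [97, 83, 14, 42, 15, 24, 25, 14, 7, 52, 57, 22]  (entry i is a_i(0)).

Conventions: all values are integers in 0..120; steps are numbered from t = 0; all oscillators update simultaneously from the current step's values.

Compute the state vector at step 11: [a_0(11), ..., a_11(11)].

Simulating step by step:
t=0: [97, 83, 14, 42, 15, 24, 25, 14, 7, 52, 57, 22]
t=1: [80, 72, 97, 60, 95, 99, 99, 91, 75, 87, 95, 97]
t=2: [80, 90, 67, 94, 69, 70, 72, 71, 87, 76, 68, 70]
t=3: [83, 76, 93, 74, 92, 90, 88, 90, 77, 86, 93, 91]
t=4: [79, 85, 71, 86, 72, 74, 77, 74, 85, 78, 71, 73]
t=5: [84, 79, 90, 79, 89, 88, 85, 88, 80, 84, 90, 89]
t=6: [79, 83, 74, 83, 75, 76, 79, 76, 82, 79, 74, 75]
t=7: [84, 80, 88, 80, 87, 86, 84, 86, 81, 83, 88, 87]
t=8: [79, 82, 76, 82, 77, 78, 79, 78, 82, 80, 76, 77]
t=9: [84, 81, 86, 81, 85, 85, 83, 84, 81, 83, 86, 86]
t=10: [79, 81, 78, 81, 79, 79, 80, 79, 81, 80, 78, 78]
t=11: [83, 82, 84, 82, 84, 84, 83, 83, 82, 83, 84, 84]

Answer: [83, 82, 84, 82, 84, 84, 83, 83, 82, 83, 84, 84]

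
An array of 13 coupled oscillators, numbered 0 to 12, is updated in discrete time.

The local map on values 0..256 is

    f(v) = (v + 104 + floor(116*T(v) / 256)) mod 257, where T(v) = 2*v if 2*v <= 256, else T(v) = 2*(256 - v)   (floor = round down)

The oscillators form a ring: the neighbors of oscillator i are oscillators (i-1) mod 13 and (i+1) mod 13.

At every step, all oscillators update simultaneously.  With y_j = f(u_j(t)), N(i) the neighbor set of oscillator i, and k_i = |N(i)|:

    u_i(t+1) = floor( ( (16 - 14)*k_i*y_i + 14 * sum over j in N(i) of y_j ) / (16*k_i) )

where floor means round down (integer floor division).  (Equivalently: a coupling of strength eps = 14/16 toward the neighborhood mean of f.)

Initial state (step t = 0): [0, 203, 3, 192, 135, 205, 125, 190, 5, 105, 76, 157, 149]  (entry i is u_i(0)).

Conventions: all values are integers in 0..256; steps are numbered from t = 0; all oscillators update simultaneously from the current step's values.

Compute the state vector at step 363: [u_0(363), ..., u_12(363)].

Simulating step by step:
t=0: [0, 203, 3, 192, 135, 205, 125, 190, 5, 105, 76, 157, 149]
t=1: [96, 105, 98, 99, 96, 89, 95, 98, 76, 163, 92, 160, 97]
t=2: [37, 33, 40, 31, 26, 27, 24, 124, 86, 129, 85, 34, 58]
t=3: [188, 175, 166, 166, 158, 151, 122, 79, 77, 19, 114, 118, 176]
t=4: [95, 95, 94, 93, 93, 86, 161, 175, 203, 154, 100, 78, 84]
t=5: [18, 27, 26, 24, 17, 52, 57, 95, 94, 70, 155, 50, 123]
t=6: [120, 146, 152, 145, 171, 177, 127, 107, 119, 81, 202, 101, 157]
t=7: [90, 85, 92, 93, 93, 92, 74, 77, 31, 74, 29, 88, 61]
t=8: [102, 18, 17, 23, 23, 120, 149, 209, 236, 171, 133, 167, 41]
t=9: [145, 94, 141, 142, 115, 113, 87, 96, 97, 95, 94, 131, 81]
t=10: [23, 83, 63, 80, 75, 41, 41, 22, 29, 28, 55, 23, 80]
t=11: [132, 162, 142, 237, 222, 210, 165, 167, 152, 180, 159, 221, 160]
t=12: [93, 91, 96, 96, 99, 96, 95, 93, 94, 93, 96, 94, 94]
t=13: [23, 26, 25, 32, 30, 31, 27, 26, 24, 27, 25, 27, 25]
t=14: [151, 149, 158, 157, 163, 158, 157, 152, 153, 150, 154, 151, 151]
t=15: [92, 92, 92, 93, 93, 93, 93, 93, 93, 93, 93, 93, 93]
t=16: [22, 22, 22, 23, 24, 24, 24, 24, 24, 24, 24, 24, 23]
t=17: [145, 145, 145, 147, 148, 149, 149, 149, 149, 149, 149, 148, 147]
t=18: [92, 92, 92, 92, 92, 92, 92, 92, 92, 92, 92, 92, 92]
t=19: [22, 22, 22, 22, 22, 22, 22, 22, 22, 22, 22, 22, 22]
t=20: [145, 145, 145, 145, 145, 145, 145, 145, 145, 145, 145, 145, 145]
t=21: [92, 92, 92, 92, 92, 92, 92, 92, 92, 92, 92, 92, 92]

Answer: [92, 92, 92, 92, 92, 92, 92, 92, 92, 92, 92, 92, 92]
Key observation: The state at step 18, [92, 92, 92, 92, 92, 92, 92, 92, 92, 92, 92, 92, 92], reappears at step 21: the system is in a cycle of period 3 from step 18 on.  Therefore the state at step 363 equals the state at step 18 + ((363 - 18) mod 3) = 18, which is [92, 92, 92, 92, 92, 92, 92, 92, 92, 92, 92, 92, 92].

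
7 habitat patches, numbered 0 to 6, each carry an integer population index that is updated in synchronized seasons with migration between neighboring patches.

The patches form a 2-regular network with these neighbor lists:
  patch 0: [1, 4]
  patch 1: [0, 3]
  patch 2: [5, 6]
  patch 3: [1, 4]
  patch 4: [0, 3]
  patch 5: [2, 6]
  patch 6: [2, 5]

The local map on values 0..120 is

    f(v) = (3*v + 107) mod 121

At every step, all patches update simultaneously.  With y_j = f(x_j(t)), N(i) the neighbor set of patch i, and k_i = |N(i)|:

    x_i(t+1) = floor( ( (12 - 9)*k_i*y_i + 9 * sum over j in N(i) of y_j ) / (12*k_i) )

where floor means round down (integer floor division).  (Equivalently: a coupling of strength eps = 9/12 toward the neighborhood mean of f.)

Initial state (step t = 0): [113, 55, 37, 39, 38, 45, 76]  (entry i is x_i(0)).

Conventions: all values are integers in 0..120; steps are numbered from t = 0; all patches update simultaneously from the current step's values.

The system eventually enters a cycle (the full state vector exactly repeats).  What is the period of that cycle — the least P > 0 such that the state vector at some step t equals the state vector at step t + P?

Answer: 10
Key observation: The state at step 54, [48, 48, 63, 48, 48, 62, 63], reappears at step 64 — and no state repeats earlier — so the cycle the system enters has period 10.

Derivation:
t=0: [113, 55, 37, 39, 38, 45, 76]
t=1: [69, 77, 59, 74, 94, 71, 59]
t=2: [63, 83, 55, 67, 66, 51, 55]
t=3: [79, 73, 25, 82, 60, 27, 25]
t=4: [73, 100, 63, 76, 91, 62, 63]
t=5: [43, 77, 52, 46, 70, 53, 52]
t=6: [92, 68, 22, 64, 63, 21, 22]
t=7: [51, 46, 50, 60, 42, 51, 50]
t=8: [47, 24, 16, 54, 51, 15, 16]
t=9: [30, 26, 32, 35, 16, 33, 32]
t=10: [55, 78, 83, 59, 71, 82, 83]
t=11: [73, 51, 112, 76, 46, 113, 112]
t=12: [28, 70, 81, 31, 67, 80, 81]
t=13: [70, 74, 106, 72, 72, 107, 106]
t=14: [81, 80, 63, 83, 78, 62, 63]
t=15: [103, 109, 52, 105, 108, 53, 52]
t=16: [65, 59, 22, 66, 59, 21, 22]
t=17: [46, 56, 50, 47, 56, 51, 50]
t=18: [25, 11, 16, 26, 11, 15, 16]
t=19: [29, 51, 32, 30, 51, 33, 32]
t=20: [31, 60, 83, 32, 60, 82, 83]
t=21: [53, 71, 112, 54, 71, 113, 112]
t=22: [64, 38, 81, 65, 38, 80, 81]
t=23: [89, 68, 106, 90, 68, 107, 106]
t=24: [54, 26, 63, 55, 26, 62, 63]
t=25: [54, 37, 52, 55, 37, 53, 52]
t=26: [79, 45, 22, 80, 45, 21, 22]
t=27: [25, 77, 50, 26, 77, 51, 50]
t=28: [87, 70, 16, 88, 70, 15, 16]
t=29: [57, 23, 32, 58, 23, 33, 32]
t=30: [50, 41, 83, 51, 41, 82, 83]
t=31: [85, 39, 112, 86, 39, 113, 112]
t=32: [107, 71, 81, 77, 71, 80, 81]
t=33: [74, 79, 106, 82, 79, 107, 106]
t=34: [98, 99, 63, 104, 99, 62, 63]
t=35: [40, 45, 52, 44, 45, 53, 52]
t=36: [26, 84, 22, 29, 84, 21, 22]
t=37: [103, 80, 50, 106, 80, 51, 50]
t=38: [92, 69, 16, 94, 69, 15, 16]
t=39: [59, 35, 32, 60, 35, 33, 32]
t=40: [78, 55, 83, 79, 55, 82, 83]
t=41: [47, 82, 112, 48, 82, 113, 112]
t=42: [84, 33, 81, 85, 33, 80, 81]
t=43: [93, 110, 106, 93, 110, 107, 106]
t=44: [61, 35, 63, 61, 35, 62, 63]
t=45: [80, 58, 52, 80, 58, 53, 52]
t=46: [55, 88, 22, 55, 88, 21, 22]
t=47: [13, 24, 50, 13, 24, 51, 50]
t=48: [49, 33, 16, 49, 33, 15, 16]
t=49: [66, 30, 32, 66, 30, 33, 32]
t=50: [72, 66, 83, 72, 66, 82, 83]
t=51: [67, 76, 112, 67, 76, 113, 112]
t=52: [86, 72, 81, 86, 72, 80, 81]
t=53: [61, 21, 106, 61, 21, 107, 106]
t=54: [48, 48, 63, 48, 48, 62, 63]
t=55: [9, 9, 52, 9, 9, 53, 52]
t=56: [13, 13, 22, 13, 13, 21, 22]
t=57: [25, 25, 50, 25, 25, 51, 50]
t=58: [61, 61, 16, 61, 61, 15, 16]
t=59: [48, 48, 32, 48, 48, 33, 32]
t=60: [9, 9, 83, 9, 9, 82, 83]
t=61: [13, 13, 112, 13, 13, 113, 112]
t=62: [25, 25, 81, 25, 25, 80, 81]
t=63: [61, 61, 106, 61, 61, 107, 106]
t=64: [48, 48, 63, 48, 48, 62, 63]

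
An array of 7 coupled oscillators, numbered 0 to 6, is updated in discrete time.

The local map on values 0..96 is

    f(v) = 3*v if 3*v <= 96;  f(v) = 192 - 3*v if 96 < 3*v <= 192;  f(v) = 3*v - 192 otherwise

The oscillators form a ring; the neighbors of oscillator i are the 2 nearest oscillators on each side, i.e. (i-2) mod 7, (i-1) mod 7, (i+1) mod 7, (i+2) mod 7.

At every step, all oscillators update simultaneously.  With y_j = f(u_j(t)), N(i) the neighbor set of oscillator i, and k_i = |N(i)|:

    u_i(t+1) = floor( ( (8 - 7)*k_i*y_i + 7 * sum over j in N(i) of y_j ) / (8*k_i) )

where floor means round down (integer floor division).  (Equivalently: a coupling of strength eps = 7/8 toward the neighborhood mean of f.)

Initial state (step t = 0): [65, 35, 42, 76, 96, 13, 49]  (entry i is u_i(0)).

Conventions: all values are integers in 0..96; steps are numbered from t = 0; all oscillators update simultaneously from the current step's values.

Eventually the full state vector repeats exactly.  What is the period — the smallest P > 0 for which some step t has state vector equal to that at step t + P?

Simulating step by step:
t=0: [65, 35, 42, 76, 96, 13, 49]
t=1: [52, 43, 56, 67, 52, 44, 54]
t=2: [43, 29, 34, 41, 31, 31, 46]
t=3: [78, 71, 79, 88, 78, 72, 80]
t=4: [35, 47, 44, 37, 46, 47, 34]
t=5: [66, 75, 67, 57, 68, 74, 64]
t=6: [16, 12, 16, 21, 14, 12, 17]
t=7: [43, 50, 47, 43, 48, 49, 41]
t=8: [53, 59, 53, 48, 55, 58, 51]
t=9: [27, 35, 31, 26, 33, 34, 25]
t=10: [85, 82, 85, 89, 85, 82, 86]
t=11: [59, 65, 63, 60, 64, 65, 59]
t=12: [7, 10, 6, 3, 7, 9, 6]
t=13: [22, 18, 19, 22, 18, 18, 23]
t=14: [59, 63, 59, 56, 60, 62, 58]
t=15: [11, 16, 13, 10, 15, 15, 10]
t=16: [39, 34, 39, 42, 37, 35, 41]
t=17: [79, 73, 77, 81, 75, 74, 81]
t=18: [37, 44, 39, 34, 41, 43, 35]
t=19: [72, 80, 75, 69, 77, 79, 70]
t=20: [34, 25, 31, 37, 29, 26, 36]
t=21: [83, 85, 84, 82, 84, 84, 82]
t=22: [58, 57, 58, 59, 57, 56, 59]
t=23: [19, 17, 18, 20, 18, 18, 20]
t=24: [55, 56, 55, 54, 56, 57, 54]
t=25: [25, 27, 26, 24, 26, 26, 24]
t=26: [76, 75, 76, 77, 75, 74, 77]
t=27: [34, 36, 35, 33, 35, 35, 33]
t=28: [88, 89, 88, 87, 89, 90, 87]
t=29: [73, 71, 72, 74, 72, 72, 74]
t=30: [25, 26, 25, 24, 26, 27, 24]
t=31: [76, 74, 75, 77, 75, 75, 77]
t=32: [34, 35, 34, 33, 35, 36, 33]
t=33: [88, 90, 89, 87, 89, 89, 87]
t=34: [73, 72, 73, 74, 72, 71, 74]
t=35: [25, 27, 26, 24, 26, 26, 24]

Answer: 10
Key observation: The state at step 25, [25, 27, 26, 24, 26, 26, 24], reappears at step 35 — and no state repeats earlier — so the cycle the system enters has period 10.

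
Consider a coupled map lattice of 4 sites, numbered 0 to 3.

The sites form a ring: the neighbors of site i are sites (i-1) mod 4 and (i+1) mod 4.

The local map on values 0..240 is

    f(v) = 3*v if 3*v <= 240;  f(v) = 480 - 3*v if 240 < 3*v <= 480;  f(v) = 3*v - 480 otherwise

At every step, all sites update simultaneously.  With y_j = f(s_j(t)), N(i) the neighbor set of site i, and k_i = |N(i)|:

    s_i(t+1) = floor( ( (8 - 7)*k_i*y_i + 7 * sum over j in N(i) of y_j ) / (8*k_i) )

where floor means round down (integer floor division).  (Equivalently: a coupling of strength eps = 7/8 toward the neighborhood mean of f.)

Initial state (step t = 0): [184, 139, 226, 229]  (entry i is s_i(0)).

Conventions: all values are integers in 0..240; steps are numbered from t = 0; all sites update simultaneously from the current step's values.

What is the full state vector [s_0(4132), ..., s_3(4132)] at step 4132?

Simulating step by step:
t=0: [184, 139, 226, 229]
t=1: [127, 126, 142, 144]
t=2: [78, 79, 72, 72]
t=3: [227, 226, 225, 223]
t=4: [194, 198, 193, 196]
t=5: [109, 102, 109, 101]
t=6: [172, 155, 172, 156]
t=7: [16, 33, 16, 33]
t=8: [92, 54, 92, 54]
t=9: [167, 198, 167, 198]
t=10: [102, 32, 102, 32]
t=11: [105, 164, 105, 164]
t=12: [31, 145, 31, 145]
t=13: [51, 87, 51, 87]
t=14: [210, 161, 210, 161]
t=15: [21, 131, 21, 131]
t=16: [84, 66, 84, 66]
t=17: [201, 224, 201, 224]
t=18: [183, 131, 183, 131]
t=19: [84, 71, 84, 71]
t=20: [214, 226, 214, 226]
t=21: [193, 166, 193, 166]
t=22: [28, 88, 28, 88]
t=23: [199, 100, 199, 100]
t=24: [172, 124, 172, 124]
t=25: [99, 45, 99, 45]
t=26: [141, 177, 141, 177]
t=27: [51, 56, 51, 56]
t=28: [166, 154, 166, 154]
t=29: [18, 18, 18, 18]
t=30: [54, 54, 54, 54]
t=31: [162, 162, 162, 162]
t=32: [6, 6, 6, 6]
t=33: [18, 18, 18, 18]

Answer: [6, 6, 6, 6]
Key observation: The state at step 29, [18, 18, 18, 18], reappears at step 33: the system is in a cycle of period 4 from step 29 on.  Therefore the state at step 4132 equals the state at step 29 + ((4132 - 29) mod 4) = 32, which is [6, 6, 6, 6].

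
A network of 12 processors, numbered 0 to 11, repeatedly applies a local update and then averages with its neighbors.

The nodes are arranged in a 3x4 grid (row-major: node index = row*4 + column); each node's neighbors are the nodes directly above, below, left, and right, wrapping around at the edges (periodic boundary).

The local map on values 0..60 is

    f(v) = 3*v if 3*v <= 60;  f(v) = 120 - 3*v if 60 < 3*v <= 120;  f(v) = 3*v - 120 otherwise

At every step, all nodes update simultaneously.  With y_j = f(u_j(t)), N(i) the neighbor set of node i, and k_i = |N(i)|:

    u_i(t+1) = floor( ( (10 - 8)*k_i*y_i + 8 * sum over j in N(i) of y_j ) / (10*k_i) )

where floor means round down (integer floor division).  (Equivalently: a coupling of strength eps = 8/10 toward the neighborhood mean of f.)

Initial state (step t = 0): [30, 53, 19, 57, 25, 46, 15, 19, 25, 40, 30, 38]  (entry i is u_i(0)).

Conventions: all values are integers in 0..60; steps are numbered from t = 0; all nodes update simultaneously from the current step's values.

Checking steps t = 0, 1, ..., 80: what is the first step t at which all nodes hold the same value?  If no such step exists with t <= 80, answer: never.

Answer: 29
Key observation: Synchronization is absorbing here: once all nodes are equal they stay equal, and step 29 is the first all-equal step.

Derivation:
t=0: [30, 53, 19, 57, 25, 46, 15, 19, 25, 40, 30, 38]  (not all equal)
t=1: [42, 28, 44, 40, 39, 29, 41, 40, 25, 26, 27, 37]  (not all equal)
t=2: [18, 25, 18, 5, 17, 23, 17, 3, 21, 39, 21, 18]  (not all equal)
t=3: [44, 41, 44, 37, 44, 40, 44, 36, 43, 42, 43, 38]  (not all equal)
t=4: [9, 6, 9, 10, 9, 6, 9, 10, 9, 5, 9, 9]  (not all equal)
t=5: [25, 21, 25, 28, 25, 21, 25, 28, 24, 21, 24, 28]  (not all equal)
t=6: [46, 52, 46, 39, 46, 52, 46, 39, 46, 53, 46, 40]  (not all equal)
t=7: [18, 29, 18, 8, 18, 29, 18, 8, 18, 29, 18, 8]  (not all equal)
t=8: [43, 41, 43, 36, 43, 41, 43, 36, 43, 41, 43, 36]  (not all equal)
t=9: [8, 5, 8, 10, 8, 5, 8, 10, 8, 5, 8, 10]  (not all equal)
t=10: [23, 18, 23, 27, 23, 18, 23, 27, 23, 18, 23, 27]  (not all equal)
t=11: [49, 52, 49, 43, 49, 52, 49, 43, 49, 52, 49, 43]  (not all equal)
t=12: [25, 32, 25, 16, 25, 32, 25, 16, 25, 32, 25, 16]  (not all equal)
t=13: [41, 32, 41, 46, 41, 32, 41, 46, 41, 32, 41, 46]  (not all equal)
t=14: [10, 15, 10, 12, 10, 15, 10, 12, 10, 15, 10, 12]  (not all equal)
t=15: [34, 39, 34, 33, 34, 39, 34, 33, 34, 39, 34, 33]  (not all equal)
t=16: [15, 9, 15, 19, 15, 9, 15, 19, 15, 9, 15, 19]  (not all equal)
t=17: [43, 34, 43, 52, 43, 34, 43, 52, 43, 34, 43, 52]  (not all equal)
t=18: [16, 14, 16, 25, 16, 14, 16, 25, 16, 14, 16, 25]  (not all equal)
t=19: [46, 44, 46, 46, 46, 44, 46, 46, 46, 44, 46, 46]  (not all equal)
t=20: [16, 14, 16, 18, 16, 14, 16, 18, 16, 14, 16, 18]  (not all equal)
t=21: [48, 44, 48, 51, 48, 44, 48, 51, 48, 44, 48, 51]  (not all equal)
t=22: [23, 16, 23, 29, 23, 16, 23, 29, 23, 16, 23, 29]  (not all equal)
t=23: [46, 49, 46, 40, 46, 49, 46, 40, 46, 49, 46, 40]  (not all equal)
t=24: [16, 23, 16, 7, 16, 23, 16, 7, 16, 23, 16, 7]  (not all equal)
t=25: [43, 49, 43, 31, 43, 49, 43, 31, 43, 49, 43, 31]  (not all equal)
t=26: [16, 19, 16, 19, 16, 19, 16, 19, 16, 19, 16, 19]  (not all equal)
t=27: [51, 53, 51, 53, 51, 53, 51, 53, 51, 53, 51, 53]  (not all equal)
t=28: [35, 36, 35, 36, 35, 36, 35, 36, 35, 36, 35, 36]  (not all equal)
t=29: [13, 13, 13, 13, 13, 13, 13, 13, 13, 13, 13, 13]  (all equal)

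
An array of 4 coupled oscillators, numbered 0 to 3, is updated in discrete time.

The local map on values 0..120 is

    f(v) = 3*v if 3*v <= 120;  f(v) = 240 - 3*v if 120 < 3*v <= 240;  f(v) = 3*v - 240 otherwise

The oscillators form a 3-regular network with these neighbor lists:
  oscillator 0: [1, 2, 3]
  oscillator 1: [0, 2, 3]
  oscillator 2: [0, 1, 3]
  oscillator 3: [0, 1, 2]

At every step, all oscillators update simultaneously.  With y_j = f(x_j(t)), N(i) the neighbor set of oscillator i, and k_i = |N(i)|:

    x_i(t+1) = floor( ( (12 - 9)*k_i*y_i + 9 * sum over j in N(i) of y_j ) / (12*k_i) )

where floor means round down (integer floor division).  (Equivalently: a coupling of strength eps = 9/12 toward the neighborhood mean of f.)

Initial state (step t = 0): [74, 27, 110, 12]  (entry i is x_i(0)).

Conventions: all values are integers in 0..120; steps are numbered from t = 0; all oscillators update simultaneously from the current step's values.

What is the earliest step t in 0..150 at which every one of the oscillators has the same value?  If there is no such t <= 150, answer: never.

Answer: 1
Key observation: Synchronization is absorbing here: once all oscillators are equal they stay equal, and step 1 is the first all-equal step.

Derivation:
t=0: [74, 27, 110, 12]  (not all equal)
t=1: [56, 56, 56, 56]  (all equal)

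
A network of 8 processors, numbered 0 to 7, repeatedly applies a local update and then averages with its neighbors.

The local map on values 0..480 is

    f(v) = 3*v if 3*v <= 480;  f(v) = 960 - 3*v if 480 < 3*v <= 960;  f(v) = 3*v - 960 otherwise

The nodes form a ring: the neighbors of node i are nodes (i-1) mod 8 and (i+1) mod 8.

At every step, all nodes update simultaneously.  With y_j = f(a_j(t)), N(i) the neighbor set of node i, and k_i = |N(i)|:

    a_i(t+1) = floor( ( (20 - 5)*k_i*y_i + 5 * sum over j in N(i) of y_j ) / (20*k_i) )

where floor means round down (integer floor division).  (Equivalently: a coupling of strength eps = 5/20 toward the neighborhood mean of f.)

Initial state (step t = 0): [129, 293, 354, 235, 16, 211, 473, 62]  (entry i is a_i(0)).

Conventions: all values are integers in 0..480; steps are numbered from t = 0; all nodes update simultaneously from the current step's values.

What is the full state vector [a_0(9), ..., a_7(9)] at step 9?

Answer: [383, 200, 301, 360, 337, 391, 355, 445]

Derivation:
t=0: [129, 293, 354, 235, 16, 211, 473, 62]
t=1: [323, 121, 118, 210, 108, 308, 408, 245]
t=2: [80, 317, 352, 332, 288, 100, 230, 202]
t=3: [225, 48, 77, 51, 114, 270, 284, 329]
t=4: [235, 172, 210, 186, 294, 168, 103, 69]
t=5: [272, 406, 353, 352, 165, 390, 314, 225]
t=6: [175, 223, 118, 142, 387, 217, 75, 234]
t=7: [394, 316, 355, 388, 242, 285, 239, 276]
t=8: [184, 49, 105, 195, 214, 138, 211, 157]
t=9: [383, 200, 301, 360, 337, 391, 355, 445]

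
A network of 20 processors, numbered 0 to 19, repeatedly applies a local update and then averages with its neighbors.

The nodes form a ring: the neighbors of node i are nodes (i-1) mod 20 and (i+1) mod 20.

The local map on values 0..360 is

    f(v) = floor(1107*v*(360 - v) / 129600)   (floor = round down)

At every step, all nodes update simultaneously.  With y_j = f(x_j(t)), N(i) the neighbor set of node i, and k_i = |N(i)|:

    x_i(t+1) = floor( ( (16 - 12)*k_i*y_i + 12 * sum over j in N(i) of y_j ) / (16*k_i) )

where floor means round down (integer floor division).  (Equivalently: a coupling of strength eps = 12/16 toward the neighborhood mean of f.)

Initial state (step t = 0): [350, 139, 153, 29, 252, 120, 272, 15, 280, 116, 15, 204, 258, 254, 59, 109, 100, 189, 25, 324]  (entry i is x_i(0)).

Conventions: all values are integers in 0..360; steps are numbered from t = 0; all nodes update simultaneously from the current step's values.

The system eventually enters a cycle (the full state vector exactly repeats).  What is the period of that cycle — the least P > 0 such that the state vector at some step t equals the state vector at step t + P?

Simulating step by step:
t=0: [350, 139, 153, 29, 252, 120, 272, 15, 280, 116, 15, 204, 258, 254, 59, 109, 100, 189, 25, 324]
t=1: [142, 177, 196, 208, 180, 225, 159, 159, 154, 148, 203, 168, 243, 197, 211, 198, 246, 178, 158, 62]
t=2: [228, 270, 273, 273, 267, 270, 267, 271, 270, 270, 271, 261, 266, 259, 272, 258, 265, 260, 230, 240]
t=3: [234, 223, 203, 205, 206, 210, 207, 208, 206, 206, 211, 212, 219, 212, 218, 213, 221, 231, 239, 253]
t=4: [246, 261, 267, 271, 270, 269, 269, 270, 270, 269, 268, 266, 266, 264, 266, 264, 260, 254, 243, 244]
t=5: [232, 224, 212, 208, 207, 208, 208, 207, 207, 208, 210, 211, 214, 213, 215, 217, 222, 231, 236, 240]
t=6: [253, 260, 265, 269, 270, 270, 270, 270, 270, 269, 269, 267, 267, 266, 266, 263, 259, 254, 249, 249]
t=7: [229, 222, 215, 210, 207, 207, 207, 207, 207, 208, 210, 210, 212, 212, 214, 217, 223, 229, 233, 234]
t=8: [256, 261, 265, 268, 269, 270, 270, 270, 270, 269, 269, 268, 268, 267, 266, 263, 260, 256, 253, 253]
t=9: [225, 220, 215, 211, 208, 207, 207, 207, 207, 208, 209, 209, 210, 211, 214, 217, 222, 226, 229, 229]
t=10: [259, 262, 265, 268, 269, 270, 270, 270, 270, 269, 269, 269, 268, 267, 266, 263, 261, 258, 256, 257]
t=11: [222, 219, 214, 211, 208, 207, 207, 207, 207, 208, 209, 209, 210, 211, 214, 216, 220, 223, 225, 225]
t=12: [261, 263, 265, 268, 269, 270, 270, 270, 270, 269, 269, 269, 268, 267, 266, 264, 262, 260, 259, 259]
t=13: [220, 217, 213, 211, 208, 207, 207, 207, 207, 208, 209, 209, 210, 211, 213, 216, 219, 221, 222, 221]
t=14: [263, 265, 266, 268, 269, 270, 270, 270, 270, 269, 269, 269, 268, 268, 266, 265, 263, 262, 261, 262]
t=15: [217, 215, 212, 210, 208, 207, 207, 207, 207, 208, 209, 209, 209, 211, 212, 215, 217, 218, 219, 218]
t=16: [265, 266, 267, 269, 269, 270, 270, 270, 270, 269, 269, 269, 268, 268, 267, 266, 265, 264, 263, 264]
t=17: [214, 213, 211, 210, 208, 207, 207, 207, 207, 208, 209, 209, 209, 210, 211, 213, 214, 216, 216, 216]
t=18: [266, 267, 268, 269, 269, 270, 270, 270, 270, 269, 269, 269, 269, 268, 268, 267, 266, 265, 265, 265]
t=19: [213, 211, 210, 209, 208, 207, 207, 207, 207, 208, 209, 209, 209, 209, 210, 211, 213, 214, 215, 214]
t=20: [267, 268, 268, 269, 269, 270, 270, 270, 270, 269, 269, 269, 269, 269, 268, 268, 267, 266, 266, 266]
t=21: [211, 210, 209, 209, 208, 207, 207, 207, 207, 208, 209, 209, 209, 209, 209, 210, 211, 212, 213, 212]
t=22: [268, 268, 269, 269, 269, 270, 270, 270, 270, 269, 269, 269, 269, 269, 269, 268, 268, 267, 267, 267]
t=23: [210, 209, 209, 209, 208, 207, 207, 207, 207, 208, 209, 209, 209, 209, 209, 209, 210, 211, 212, 211]
t=24: [268, 269, 269, 269, 269, 270, 270, 270, 270, 269, 269, 269, 269, 269, 269, 269, 268, 268, 268, 268]
t=25: [209, 209, 209, 209, 208, 207, 207, 207, 207, 208, 209, 209, 209, 209, 209, 209, 209, 210, 210, 210]
t=26: [269, 269, 269, 269, 269, 270, 270, 270, 270, 269, 269, 269, 269, 269, 269, 269, 269, 269, 269, 269]
t=27: [209, 209, 209, 209, 208, 207, 207, 207, 207, 208, 209, 209, 209, 209, 209, 209, 209, 209, 209, 209]
t=28: [269, 269, 269, 269, 269, 270, 270, 270, 270, 269, 269, 269, 269, 269, 269, 269, 269, 269, 269, 269]

Answer: 2
Key observation: The state at step 26, [269, 269, 269, 269, 269, 270, 270, 270, 270, 269, 269, 269, 269, 269, 269, 269, 269, 269, 269, 269], reappears at step 28 — and no state repeats earlier — so the cycle the system enters has period 2.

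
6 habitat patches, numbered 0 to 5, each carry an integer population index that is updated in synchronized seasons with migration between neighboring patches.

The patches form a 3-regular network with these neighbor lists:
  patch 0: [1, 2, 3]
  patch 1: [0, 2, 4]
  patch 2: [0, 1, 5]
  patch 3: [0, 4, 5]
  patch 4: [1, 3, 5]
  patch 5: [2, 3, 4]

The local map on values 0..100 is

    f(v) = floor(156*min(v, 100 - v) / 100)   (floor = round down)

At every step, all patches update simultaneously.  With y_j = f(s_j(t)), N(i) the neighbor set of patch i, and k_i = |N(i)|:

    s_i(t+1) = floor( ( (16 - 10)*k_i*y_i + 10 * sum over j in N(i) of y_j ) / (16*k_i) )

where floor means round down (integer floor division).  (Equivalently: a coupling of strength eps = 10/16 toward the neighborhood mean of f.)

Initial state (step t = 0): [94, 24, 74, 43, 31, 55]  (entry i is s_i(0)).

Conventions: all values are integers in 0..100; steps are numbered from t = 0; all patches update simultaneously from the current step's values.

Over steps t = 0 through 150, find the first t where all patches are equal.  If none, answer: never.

Simulating step by step:
t=0: [94, 24, 74, 43, 31, 55]  (not all equal)
t=1: [33, 34, 39, 51, 54, 58]  (not all equal)
t=2: [58, 57, 57, 67, 67, 67]  (not all equal)
t=3: [62, 63, 63, 53, 54, 54]  (not all equal)
t=4: [61, 60, 60, 69, 68, 68]  (not all equal)
t=5: [58, 58, 58, 50, 51, 51]  (not all equal)
t=6: [67, 67, 67, 74, 74, 74]  (not all equal)
t=7: [48, 48, 48, 42, 42, 42]  (not all equal)
t=8: [72, 72, 72, 66, 66, 66]  (not all equal)
t=9: [45, 45, 45, 50, 50, 50]  (not all equal)
t=10: [71, 71, 71, 76, 76, 76]  (not all equal)
t=11: [43, 43, 43, 38, 38, 38]  (not all equal)
t=12: [65, 65, 65, 60, 60, 60]  (not all equal)
t=13: [55, 55, 55, 60, 60, 60]  (not all equal)
t=14: [68, 68, 68, 63, 63, 63]  (not all equal)
t=15: [50, 50, 50, 55, 55, 55]  (not all equal)
t=16: [76, 76, 76, 71, 71, 71]  (not all equal)
t=17: [38, 38, 38, 43, 43, 43]  (not all equal)
t=18: [60, 60, 60, 65, 65, 65]  (not all equal)
t=19: [60, 60, 60, 55, 55, 55]  (not all equal)
t=20: [63, 63, 63, 68, 68, 68]  (not all equal)
t=21: [55, 55, 55, 50, 50, 50]  (not all equal)
t=22: [71, 71, 71, 76, 76, 76]  (not all equal)

Answer: never
Key observation: The state at step 10 reappears at step 22 — the system is in a cycle of period 12 from step 10 on.  No step 0..22 is synchronized, and the cycle repeats forever, so no step up to 150 (or ever) has all patches equal.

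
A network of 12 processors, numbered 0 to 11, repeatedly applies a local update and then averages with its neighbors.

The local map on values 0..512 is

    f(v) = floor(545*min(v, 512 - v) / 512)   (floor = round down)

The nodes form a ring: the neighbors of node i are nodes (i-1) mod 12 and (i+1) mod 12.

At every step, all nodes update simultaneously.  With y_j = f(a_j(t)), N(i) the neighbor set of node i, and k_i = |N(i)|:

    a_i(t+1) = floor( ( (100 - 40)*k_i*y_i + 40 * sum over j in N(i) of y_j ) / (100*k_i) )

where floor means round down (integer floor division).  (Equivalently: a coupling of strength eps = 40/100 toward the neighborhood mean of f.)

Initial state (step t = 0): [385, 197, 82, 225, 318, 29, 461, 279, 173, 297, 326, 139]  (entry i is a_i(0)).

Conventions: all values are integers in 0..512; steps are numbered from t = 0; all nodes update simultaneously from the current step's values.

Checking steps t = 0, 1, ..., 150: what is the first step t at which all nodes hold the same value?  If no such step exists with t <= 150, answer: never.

Answer: never
Key observation: The state at step 26 reappears at step 30 — the system is in a cycle of period 4 from step 26 on.  No step 0..30 is synchronized, and the cycle repeats forever, so no step up to 150 (or ever) has all nodes equal.

Derivation:
t=0: [385, 197, 82, 225, 318, 29, 461, 279, 173, 297, 326, 139]  (not all equal)
t=1: [152, 169, 141, 202, 177, 70, 88, 196, 205, 213, 193, 154]  (not all equal)
t=2: [165, 169, 168, 196, 170, 100, 112, 187, 217, 220, 200, 171]  (not all equal)
t=3: [177, 178, 184, 196, 170, 123, 132, 189, 224, 228, 210, 186]  (not all equal)
t=4: [190, 190, 196, 199, 175, 142, 150, 196, 231, 237, 221, 200]  (not all equal)
t=5: [204, 203, 207, 205, 184, 159, 167, 205, 239, 247, 233, 214]  (not all equal)
t=6: [218, 217, 218, 213, 194, 175, 183, 217, 248, 257, 246, 229]  (not all equal)
t=7: [233, 230, 230, 223, 206, 191, 199, 229, 258, 267, 259, 244]  (not all equal)
t=8: [249, 244, 242, 234, 219, 207, 215, 242, 262, 263, 265, 258]  (not all equal)
t=9: [264, 259, 255, 247, 233, 224, 232, 253, 264, 264, 264, 267]  (not all equal)
t=10: [263, 268, 268, 261, 248, 241, 249, 263, 264, 263, 262, 261]  (not all equal)
t=11: [264, 260, 260, 264, 262, 259, 263, 264, 263, 264, 266, 266]  (not all equal)
t=12: [263, 267, 267, 264, 266, 267, 265, 263, 264, 263, 261, 261]  (not all equal)
t=13: [264, 261, 260, 262, 261, 260, 262, 264, 263, 265, 266, 266]  (not all equal)
t=14: [263, 266, 267, 266, 267, 267, 265, 264, 264, 262, 261, 261]  (not all equal)
t=15: [264, 261, 260, 260, 260, 260, 261, 262, 263, 265, 266, 266]  (not all equal)
t=16: [263, 266, 267, 268, 268, 267, 267, 266, 264, 262, 261, 261]  (not all equal)
t=17: [264, 261, 260, 259, 259, 259, 260, 261, 263, 265, 266, 266]  (not all equal)
t=18: [263, 266, 268, 268, 269, 268, 268, 266, 264, 262, 261, 261]  (not all equal)
t=19: [264, 261, 259, 258, 258, 258, 259, 261, 263, 265, 266, 266]  (not all equal)
t=20: [263, 266, 268, 269, 270, 269, 268, 267, 264, 262, 261, 261]  (not all equal)
t=21: [264, 261, 259, 258, 257, 258, 259, 260, 263, 265, 266, 266]  (not all equal)
t=22: [263, 266, 268, 270, 270, 270, 269, 267, 265, 262, 261, 261]  (not all equal)
t=23: [264, 261, 259, 257, 257, 257, 258, 260, 262, 265, 266, 266]  (not all equal)
t=24: [263, 266, 269, 270, 271, 270, 269, 268, 265, 262, 261, 261]  (not all equal)
t=25: [264, 261, 258, 257, 256, 257, 258, 259, 262, 265, 266, 266]  (not all equal)
t=26: [263, 266, 269, 271, 271, 271, 270, 268, 265, 262, 261, 261]  (not all equal)
t=27: [264, 261, 258, 256, 256, 256, 257, 259, 262, 265, 266, 266]  (not all equal)
t=28: [263, 266, 269, 271, 272, 271, 270, 268, 265, 262, 261, 261]  (not all equal)
t=29: [264, 261, 258, 256, 255, 256, 257, 259, 262, 265, 266, 266]  (not all equal)
t=30: [263, 266, 269, 271, 271, 271, 270, 268, 265, 262, 261, 261]  (not all equal)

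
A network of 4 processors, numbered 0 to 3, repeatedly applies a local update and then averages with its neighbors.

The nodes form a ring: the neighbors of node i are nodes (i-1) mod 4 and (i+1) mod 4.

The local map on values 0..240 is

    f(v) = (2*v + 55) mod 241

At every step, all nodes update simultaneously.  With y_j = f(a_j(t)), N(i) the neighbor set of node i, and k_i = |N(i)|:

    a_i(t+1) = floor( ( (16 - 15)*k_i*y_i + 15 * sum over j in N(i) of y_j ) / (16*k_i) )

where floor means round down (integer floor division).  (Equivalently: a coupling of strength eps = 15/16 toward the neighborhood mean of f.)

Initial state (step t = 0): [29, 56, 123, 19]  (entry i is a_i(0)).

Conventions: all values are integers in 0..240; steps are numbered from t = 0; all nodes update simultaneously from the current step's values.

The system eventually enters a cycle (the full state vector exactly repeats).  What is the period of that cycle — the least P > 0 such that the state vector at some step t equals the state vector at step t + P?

Simulating step by step:
t=0: [29, 56, 123, 19]
t=1: [128, 91, 125, 86]
t=2: [221, 77, 221, 77]
t=3: [196, 27, 196, 27]
t=4: [115, 199, 115, 199]
t=5: [201, 54, 201, 54]
t=6: [166, 212, 166, 212]
t=7: [232, 151, 232, 151]
t=8: [111, 41, 111, 41]
t=9: [130, 42, 130, 42]
t=10: [134, 78, 134, 78]
t=11: [202, 90, 202, 90]
t=12: [233, 219, 233, 219]
t=13: [12, 37, 12, 37]
t=14: [125, 82, 125, 82]
t=15: [209, 73, 209, 73]
t=16: [202, 230, 202, 230]
t=17: [44, 206, 44, 206]
t=18: [220, 148, 220, 148]
t=19: [103, 19, 103, 19]
t=20: [88, 24, 88, 24]
t=21: [111, 223, 111, 223]
t=22: [20, 34, 20, 34]
t=23: [121, 96, 121, 96]
t=24: [9, 52, 9, 52]
t=25: [153, 78, 153, 78]
t=26: [205, 125, 205, 125]
t=27: [74, 214, 74, 214]
t=28: [13, 190, 13, 190]
t=29: [186, 88, 186, 88]
t=30: [228, 188, 228, 188]
t=31: [179, 39, 179, 39]
t=32: [135, 169, 135, 169]
t=33: [147, 88, 147, 88]
t=34: [223, 115, 223, 115]
t=35: [42, 20, 42, 20]
t=36: [97, 136, 97, 136]
t=37: [81, 12, 81, 12]
t=38: [87, 208, 87, 208]
t=39: [229, 229, 229, 229]
t=40: [31, 31, 31, 31]
t=41: [117, 117, 117, 117]
t=42: [48, 48, 48, 48]
t=43: [151, 151, 151, 151]
t=44: [116, 116, 116, 116]
t=45: [46, 46, 46, 46]
t=46: [147, 147, 147, 147]
t=47: [108, 108, 108, 108]
t=48: [30, 30, 30, 30]
t=49: [115, 115, 115, 115]
t=50: [44, 44, 44, 44]
t=51: [143, 143, 143, 143]
t=52: [100, 100, 100, 100]
t=53: [14, 14, 14, 14]
t=54: [83, 83, 83, 83]
t=55: [221, 221, 221, 221]
t=56: [15, 15, 15, 15]
t=57: [85, 85, 85, 85]
t=58: [225, 225, 225, 225]
t=59: [23, 23, 23, 23]
t=60: [101, 101, 101, 101]
t=61: [16, 16, 16, 16]
t=62: [87, 87, 87, 87]
t=63: [229, 229, 229, 229]

Answer: 24
Key observation: The state at step 39, [229, 229, 229, 229], reappears at step 63 — and no state repeats earlier — so the cycle the system enters has period 24.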